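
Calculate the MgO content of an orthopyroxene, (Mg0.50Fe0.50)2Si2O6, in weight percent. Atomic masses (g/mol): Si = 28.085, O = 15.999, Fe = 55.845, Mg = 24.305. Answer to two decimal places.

M((Mg0.50Fe0.50)2Si2O6) = 232.314 g/mol; M(MgO) = 40.304 g/mol.
Moles MgO per formula unit = 1 Mg ÷ 1 = 1.0000.
MgO fraction = (1.0000 × 40.304) / 232.314 = 40.304/232.314 = 0.1735.

17.35 wt%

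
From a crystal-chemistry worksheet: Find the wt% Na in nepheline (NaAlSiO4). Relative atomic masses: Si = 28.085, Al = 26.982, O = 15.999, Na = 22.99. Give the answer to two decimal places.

M(NaAlSiO4) = 142.053 g/mol.
Na contributes 1 × 22.99 = 22.990 g per mole.
22.990/142.053 = 0.1618 → 16.18%.

16.18 weight percent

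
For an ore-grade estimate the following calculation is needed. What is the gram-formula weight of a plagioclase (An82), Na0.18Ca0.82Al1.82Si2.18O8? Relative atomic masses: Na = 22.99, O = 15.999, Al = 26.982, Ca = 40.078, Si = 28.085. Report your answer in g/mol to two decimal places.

M = 0.18×22.99 + 0.82×40.078 + 1.82×26.982 + 2.18×28.085 + 8×15.999

275.33 g/mol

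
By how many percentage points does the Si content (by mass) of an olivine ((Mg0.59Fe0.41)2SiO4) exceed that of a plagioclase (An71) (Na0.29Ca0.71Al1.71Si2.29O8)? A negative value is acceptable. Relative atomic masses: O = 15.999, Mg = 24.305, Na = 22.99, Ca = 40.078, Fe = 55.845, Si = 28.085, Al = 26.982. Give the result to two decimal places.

Si in (Mg0.59Fe0.41)2SiO4: molar mass 166.554 g/mol; 1×28.085 = 28.085 g → 16.86 wt%.
Si in Na0.29Ca0.71Al1.71Si2.29O8: molar mass 273.568 g/mol; 2.29×28.085 = 64.315 g → 23.51 wt%.
Difference = 16.86 − 23.51 = -6.65 percentage points.

-6.65 percentage points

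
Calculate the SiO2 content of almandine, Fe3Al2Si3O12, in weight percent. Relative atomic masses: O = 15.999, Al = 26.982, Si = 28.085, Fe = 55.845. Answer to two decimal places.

Molar mass of Fe3Al2Si3O12 = 3×55.845 + 2×26.982 + 3×28.085 + 12×15.999 = 497.742 g/mol.
Each formula unit contains 3 Si, equivalent to 3/1 = 3.0000 mol SiO2.
M(SiO2) = 1×28.085 + 2×15.999 = 60.083 g/mol.
Mass of SiO2 per formula unit = 3.0000 × 60.083 = 180.249 g.
SiO2 wt% = 180.249 / 497.742 × 100 = 36.21%.

36.21 wt%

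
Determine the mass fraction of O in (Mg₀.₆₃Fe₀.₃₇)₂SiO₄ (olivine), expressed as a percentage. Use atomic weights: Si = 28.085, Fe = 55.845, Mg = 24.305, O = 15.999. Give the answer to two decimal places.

Formula mass = 1.26·24.305 + 0.74·55.845 + 1·28.085 + 4·15.999 = 164.031 g/mol, of which 63.996 g is O.
So O makes up 63.996/164.031 = 0.3901 of the mass, i.e. 39.01%.

39.01 weight percent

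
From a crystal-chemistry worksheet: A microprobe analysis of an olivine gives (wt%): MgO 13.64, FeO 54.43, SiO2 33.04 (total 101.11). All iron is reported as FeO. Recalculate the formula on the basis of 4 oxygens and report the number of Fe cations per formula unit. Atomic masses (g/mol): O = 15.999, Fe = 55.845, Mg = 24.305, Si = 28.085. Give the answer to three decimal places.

1.380 Fe apfu

MgO: 13.64/40.304 = 0.33843 mol → 0.33843 mol Mg, 0.33843 mol O.
FeO: 54.43/71.844 = 0.75761 mol → 0.75761 mol Fe, 0.75761 mol O.
SiO2: 33.04/60.083 = 0.54991 mol → 0.54991 mol Si, 1.09982 mol O.
Total oxygen = 2.19586 mol. Normalization factor = 4/2.19586 = 1.82161.
Fe per 4 O = 0.75761 × 1.82161 = 1.380.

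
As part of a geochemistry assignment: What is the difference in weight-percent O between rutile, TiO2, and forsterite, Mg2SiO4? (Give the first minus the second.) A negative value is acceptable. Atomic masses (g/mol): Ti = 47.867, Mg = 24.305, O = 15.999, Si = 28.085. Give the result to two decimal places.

M(TiO2) = 79.865 g/mol, so wt% O = 31.998/79.865 × 100 = 40.07%.
M(Mg2SiO4) = 140.691 g/mol, so wt% O = 63.996/140.691 × 100 = 45.49%.
40.07 − 45.49 = -5.42 pp.

-5.42 percentage points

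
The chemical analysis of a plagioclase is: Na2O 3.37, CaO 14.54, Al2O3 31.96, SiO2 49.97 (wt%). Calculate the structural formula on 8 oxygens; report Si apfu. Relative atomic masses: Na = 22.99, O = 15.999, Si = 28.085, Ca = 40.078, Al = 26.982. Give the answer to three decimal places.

Na2O (M=61.979): mol = 0.05437; Na = 0.10874, O = 0.05437.
CaO (M=56.077): mol = 0.25929; Ca = 0.25929, O = 0.25929.
Al2O3 (M=101.961): mol = 0.31345; Al = 0.62690, O = 0.94035.
SiO2 (M=60.083): mol = 0.83168; Si = 0.83168, O = 1.66336.
ΣO = 2.91737; factor = 8/ΣO = 2.74220.
Si apfu = 0.83168 × 2.74220 = 2.281.

2.281 Si apfu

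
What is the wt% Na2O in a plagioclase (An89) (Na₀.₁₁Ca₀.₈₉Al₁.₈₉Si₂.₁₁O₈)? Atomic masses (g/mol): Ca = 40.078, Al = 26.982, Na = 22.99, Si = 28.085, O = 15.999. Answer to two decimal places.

1.23 wt%

Molar mass of Na₀.₁₁Ca₀.₈₉Al₁.₈₉Si₂.₁₁O₈ = 0.11×22.99 + 0.89×40.078 + 1.89×26.982 + 2.11×28.085 + 8×15.999 = 276.446 g/mol.
Each formula unit contains 0.11 Na, equivalent to 0.11/2 = 0.0550 mol Na2O.
M(Na2O) = 2×22.99 + 1×15.999 = 61.979 g/mol.
Mass of Na2O per formula unit = 0.0550 × 61.979 = 3.409 g.
Na2O wt% = 3.409 / 276.446 × 100 = 1.23%.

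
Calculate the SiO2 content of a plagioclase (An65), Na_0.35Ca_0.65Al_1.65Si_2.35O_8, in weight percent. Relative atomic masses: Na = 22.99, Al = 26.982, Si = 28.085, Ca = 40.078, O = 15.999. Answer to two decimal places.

51.79 wt%

M(Na_0.35Ca_0.65Al_1.65Si_2.35O_8) = 272.609 g/mol; M(SiO2) = 60.083 g/mol.
Moles SiO2 per formula unit = 2.35 Si ÷ 1 = 2.3500.
SiO2 fraction = (2.3500 × 60.083) / 272.609 = 141.195/272.609 = 0.5179.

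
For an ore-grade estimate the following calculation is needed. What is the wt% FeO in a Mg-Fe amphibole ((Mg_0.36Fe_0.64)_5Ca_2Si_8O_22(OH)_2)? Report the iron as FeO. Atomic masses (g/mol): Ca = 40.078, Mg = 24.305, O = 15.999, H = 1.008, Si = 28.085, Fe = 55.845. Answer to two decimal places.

Molar mass of (Mg_0.36Fe_0.64)_5Ca_2Si_8O_22(OH)_2 = 1.80×24.305 + 3.20×55.845 + 2×40.078 + 8×28.085 + 24×15.999 + 2×1.008 = 913.281 g/mol.
Each formula unit contains 3.20 Fe, equivalent to 3.20/1 = 3.2000 mol FeO.
M(FeO) = 1×55.845 + 1×15.999 = 71.844 g/mol.
Mass of FeO per formula unit = 3.2000 × 71.844 = 229.901 g.
FeO wt% = 229.901 / 913.281 × 100 = 25.17%.

25.17 wt%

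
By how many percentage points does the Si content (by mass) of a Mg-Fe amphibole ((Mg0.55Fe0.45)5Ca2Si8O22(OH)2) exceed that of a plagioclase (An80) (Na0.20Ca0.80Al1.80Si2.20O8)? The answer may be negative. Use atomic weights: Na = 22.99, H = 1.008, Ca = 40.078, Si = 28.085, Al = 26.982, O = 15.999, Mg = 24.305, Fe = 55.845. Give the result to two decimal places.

2.97 percentage points

M((Mg0.55Fe0.45)5Ca2Si8O22(OH)2) = 883.318 g/mol, so wt% Si = 224.680/883.318 × 100 = 25.44%.
M(Na0.20Ca0.80Al1.80Si2.20O8) = 275.007 g/mol, so wt% Si = 61.787/275.007 × 100 = 22.47%.
25.44 − 22.47 = 2.97 pp.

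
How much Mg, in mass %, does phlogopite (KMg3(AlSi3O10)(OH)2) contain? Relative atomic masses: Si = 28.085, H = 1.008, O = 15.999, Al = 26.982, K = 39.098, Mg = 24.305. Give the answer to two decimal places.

Molar mass of KMg3(AlSi3O10)(OH)2: 1×39.098 + 3×24.305 + 1×26.982 + 3×28.085 + 12×15.999 + 2×1.008 = 417.254 g/mol.
Mass of Mg per formula unit: 3 × 24.305 = 72.915 g.
Weight fraction Mg = 72.915 / 417.254 = 0.1747.

17.47 mass %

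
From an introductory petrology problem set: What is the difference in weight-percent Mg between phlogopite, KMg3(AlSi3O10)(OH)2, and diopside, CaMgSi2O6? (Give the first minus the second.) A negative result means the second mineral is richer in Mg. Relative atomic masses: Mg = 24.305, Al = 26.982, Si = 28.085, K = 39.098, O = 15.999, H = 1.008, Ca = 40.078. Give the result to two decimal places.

6.25 percentage points

First mineral: 72.915 g Mg in 417.254 g formula = 17.47 wt% Mg.
Second mineral: 24.305 g Mg in 216.547 g formula = 11.22 wt% Mg.
17.47% − 11.22% gives a difference of 6.25 percentage points.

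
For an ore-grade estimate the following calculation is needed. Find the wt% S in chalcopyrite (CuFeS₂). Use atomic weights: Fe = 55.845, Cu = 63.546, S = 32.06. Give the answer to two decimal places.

Molar mass of CuFeS₂: 1×63.546 + 1×55.845 + 2×32.06 = 183.511 g/mol.
Mass of S per formula unit: 2 × 32.06 = 64.120 g.
Weight fraction S = 64.120 / 183.511 = 0.3494.

34.94 mass %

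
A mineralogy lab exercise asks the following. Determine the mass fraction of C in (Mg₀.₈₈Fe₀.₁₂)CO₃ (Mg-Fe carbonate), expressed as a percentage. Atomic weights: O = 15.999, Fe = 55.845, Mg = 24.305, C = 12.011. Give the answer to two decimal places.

M((Mg₀.₈₈Fe₀.₁₂)CO₃) = 88.098 g/mol.
C contributes 1 × 12.011 = 12.011 g per mole.
12.011/88.098 = 0.1363 → 13.63%.

13.63 weight percent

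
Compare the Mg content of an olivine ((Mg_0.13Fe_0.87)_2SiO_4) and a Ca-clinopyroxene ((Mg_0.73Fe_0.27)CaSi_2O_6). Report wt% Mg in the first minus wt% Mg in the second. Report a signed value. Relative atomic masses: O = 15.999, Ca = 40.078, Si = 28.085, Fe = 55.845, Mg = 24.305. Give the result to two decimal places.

Mg in (Mg_0.13Fe_0.87)_2SiO_4: molar mass 195.571 g/mol; 0.26×24.305 = 6.319 g → 3.23 wt%.
Mg in (Mg_0.73Fe_0.27)CaSi_2O_6: molar mass 225.063 g/mol; 0.73×24.305 = 17.743 g → 7.88 wt%.
Difference = 3.23 − 7.88 = -4.65 percentage points.

-4.65 percentage points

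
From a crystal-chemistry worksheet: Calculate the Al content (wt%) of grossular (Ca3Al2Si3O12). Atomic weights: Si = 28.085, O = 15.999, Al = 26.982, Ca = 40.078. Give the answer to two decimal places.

M(Ca3Al2Si3O12) = 450.441 g/mol.
Al contributes 2 × 26.982 = 53.964 g per mole.
53.964/450.441 = 0.1198 → 11.98%.

11.98 wt%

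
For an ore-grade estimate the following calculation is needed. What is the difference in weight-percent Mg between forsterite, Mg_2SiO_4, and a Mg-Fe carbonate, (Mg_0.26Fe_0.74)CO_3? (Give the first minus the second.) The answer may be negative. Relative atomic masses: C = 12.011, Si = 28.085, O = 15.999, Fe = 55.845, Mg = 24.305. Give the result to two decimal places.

M(Mg_2SiO_4) = 140.691 g/mol, so wt% Mg = 48.610/140.691 × 100 = 34.55%.
M((Mg_0.26Fe_0.74)CO_3) = 107.653 g/mol, so wt% Mg = 6.319/107.653 × 100 = 5.87%.
34.55 − 5.87 = 28.68 pp.

28.68 percentage points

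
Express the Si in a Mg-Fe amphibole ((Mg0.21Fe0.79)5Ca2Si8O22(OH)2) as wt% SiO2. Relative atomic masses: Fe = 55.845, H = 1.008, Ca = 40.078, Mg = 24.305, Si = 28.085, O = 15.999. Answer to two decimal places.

Formula mass = 936.936 g/mol.
8 Si → 8.0000 mol SiO2 per formula unit; M(SiO2) = 60.083, so SiO2 mass = 480.664 g.
480.664/936.936 × 100 = 51.30 wt%.

51.30 wt%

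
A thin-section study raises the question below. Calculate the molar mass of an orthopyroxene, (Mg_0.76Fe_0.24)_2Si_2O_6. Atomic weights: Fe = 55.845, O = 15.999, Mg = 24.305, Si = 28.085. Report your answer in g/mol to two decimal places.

215.91 g/mol

The formula mass is the sum 1.52·24.305 + 0.48·55.845 + 2·28.085 + 6·15.999.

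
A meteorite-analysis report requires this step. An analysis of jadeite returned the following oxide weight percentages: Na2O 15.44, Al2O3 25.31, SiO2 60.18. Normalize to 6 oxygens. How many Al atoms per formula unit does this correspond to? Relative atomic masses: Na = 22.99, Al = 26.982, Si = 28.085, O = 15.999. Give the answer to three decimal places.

0.994 Al apfu

Na2O: 15.44/61.979 = 0.24912 mol → 0.49824 mol Na, 0.24912 mol O.
Al2O3: 25.31/101.961 = 0.24823 mol → 0.49646 mol Al, 0.74469 mol O.
SiO2: 60.18/60.083 = 1.00161 mol → 1.00161 mol Si, 2.00322 mol O.
Total oxygen = 2.99703 mol. Normalization factor = 6/2.99703 = 2.00198.
Al per 6 O = 0.49646 × 2.00198 = 0.994.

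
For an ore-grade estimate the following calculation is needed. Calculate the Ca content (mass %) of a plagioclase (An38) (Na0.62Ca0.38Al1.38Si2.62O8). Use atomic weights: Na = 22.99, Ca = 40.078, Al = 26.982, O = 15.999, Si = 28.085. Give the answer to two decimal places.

Molar mass of Na0.62Ca0.38Al1.38Si2.62O8: 0.62·22.99 + 0.38·40.078 + 1.38·26.982 + 2.62·28.085 + 8·15.999 = 268.293 g/mol.
Mass of Ca per formula unit: 0.38 × 40.078 = 15.230 g.
Weight fraction Ca = 15.230 / 268.293 = 0.0568.

5.68 mass %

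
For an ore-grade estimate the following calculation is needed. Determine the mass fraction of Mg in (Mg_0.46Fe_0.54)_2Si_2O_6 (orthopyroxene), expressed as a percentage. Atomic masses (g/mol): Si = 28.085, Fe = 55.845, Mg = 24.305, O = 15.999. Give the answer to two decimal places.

M((Mg_0.46Fe_0.54)_2Si_2O_6) = 234.837 g/mol.
Mg contributes 0.92 × 24.305 = 22.361 g per mole.
22.361/234.837 = 0.0952 → 9.52%.

9.52 weight percent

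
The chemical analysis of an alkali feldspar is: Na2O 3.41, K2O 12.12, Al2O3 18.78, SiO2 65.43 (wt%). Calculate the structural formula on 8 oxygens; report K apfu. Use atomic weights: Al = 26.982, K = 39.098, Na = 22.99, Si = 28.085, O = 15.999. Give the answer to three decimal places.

3.41 wt% Na2O ÷ 61.979 g/mol = 0.05502 mol, giving 0.11004 Na and 0.05502 O.
12.12 wt% K2O ÷ 94.195 g/mol = 0.12867 mol, giving 0.25734 K and 0.12867 O.
18.78 wt% Al2O3 ÷ 101.961 g/mol = 0.18419 mol, giving 0.36838 Al and 0.55257 O.
65.43 wt% SiO2 ÷ 60.083 g/mol = 1.08899 mol, giving 1.08899 Si and 2.17798 O.
Oxygen sums to 2.91424; scaling by 8/2.91424 = 2.74514 puts the formula on 8 O.
K: 0.25734 × 2.74514 = 0.706 atoms per formula unit.

0.706 K apfu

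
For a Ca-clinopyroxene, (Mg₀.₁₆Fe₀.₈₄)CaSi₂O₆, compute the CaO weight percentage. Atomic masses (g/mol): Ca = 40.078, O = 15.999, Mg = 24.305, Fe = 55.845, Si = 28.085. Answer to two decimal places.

Formula mass = 243.041 g/mol.
1 Ca → 1.0000 mol CaO per formula unit; M(CaO) = 56.077, so CaO mass = 56.077 g.
56.077/243.041 × 100 = 23.07 wt%.

23.07 wt%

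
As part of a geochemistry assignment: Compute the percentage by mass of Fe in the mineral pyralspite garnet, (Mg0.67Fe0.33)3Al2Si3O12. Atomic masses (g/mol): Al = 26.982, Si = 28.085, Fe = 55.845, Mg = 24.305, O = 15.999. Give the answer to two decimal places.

12.73 weight percent

Formula mass = 2.01×24.305 + 0.99×55.845 + 2×26.982 + 3×28.085 + 12×15.999 = 434.347 g/mol, of which 55.287 g is Fe.
So Fe makes up 55.287/434.347 = 0.1273 of the mass, i.e. 12.73%.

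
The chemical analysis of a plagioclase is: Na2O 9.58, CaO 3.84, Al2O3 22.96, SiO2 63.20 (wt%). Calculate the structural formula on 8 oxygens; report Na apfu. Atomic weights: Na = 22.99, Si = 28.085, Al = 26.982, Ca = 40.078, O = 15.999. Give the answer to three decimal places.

Na2O (M=61.979): mol = 0.15457; Na = 0.30914, O = 0.15457.
CaO (M=56.077): mol = 0.06848; Ca = 0.06848, O = 0.06848.
Al2O3 (M=101.961): mol = 0.22518; Al = 0.45036, O = 0.67554.
SiO2 (M=60.083): mol = 1.05188; Si = 1.05188, O = 2.10376.
ΣO = 3.00235; factor = 8/ΣO = 2.66458.
Na apfu = 0.30914 × 2.66458 = 0.824.

0.824 Na apfu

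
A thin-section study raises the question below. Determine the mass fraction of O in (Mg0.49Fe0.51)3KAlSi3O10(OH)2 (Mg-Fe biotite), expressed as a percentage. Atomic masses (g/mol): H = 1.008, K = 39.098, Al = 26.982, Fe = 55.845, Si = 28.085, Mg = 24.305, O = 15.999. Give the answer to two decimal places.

41.24 mass %

M((Mg0.49Fe0.51)3KAlSi3O10(OH)2) = 465.510 g/mol.
O contributes 12 × 15.999 = 191.988 g per mole.
191.988/465.510 = 0.4124 → 41.24%.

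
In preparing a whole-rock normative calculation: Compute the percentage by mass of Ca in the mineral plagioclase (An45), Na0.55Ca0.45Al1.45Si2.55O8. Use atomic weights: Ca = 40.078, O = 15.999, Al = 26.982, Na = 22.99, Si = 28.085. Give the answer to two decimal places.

Molar mass of Na0.55Ca0.45Al1.45Si2.55O8: 0.55·22.99 + 0.45·40.078 + 1.45·26.982 + 2.55·28.085 + 8·15.999 = 269.412 g/mol.
Mass of Ca per formula unit: 0.45 × 40.078 = 18.035 g.
Weight fraction Ca = 18.035 / 269.412 = 0.0669.

6.69 wt%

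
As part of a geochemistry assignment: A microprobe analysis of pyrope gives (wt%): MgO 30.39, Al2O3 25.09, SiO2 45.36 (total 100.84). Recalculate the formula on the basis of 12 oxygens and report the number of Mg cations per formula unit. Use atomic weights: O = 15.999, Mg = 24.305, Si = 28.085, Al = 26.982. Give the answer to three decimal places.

3.014 Mg apfu

30.39 wt% MgO ÷ 40.304 g/mol = 0.75402 mol, giving 0.75402 Mg and 0.75402 O.
25.09 wt% Al2O3 ÷ 101.961 g/mol = 0.24607 mol, giving 0.49214 Al and 0.73821 O.
45.36 wt% SiO2 ÷ 60.083 g/mol = 0.75496 mol, giving 0.75496 Si and 1.50992 O.
Oxygen sums to 3.00215; scaling by 12/3.00215 = 3.99714 puts the formula on 12 O.
Mg: 0.75402 × 3.99714 = 3.014 atoms per formula unit.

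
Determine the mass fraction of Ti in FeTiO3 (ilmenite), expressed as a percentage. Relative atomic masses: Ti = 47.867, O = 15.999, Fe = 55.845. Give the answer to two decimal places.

31.55 wt%

M(FeTiO3) = 151.709 g/mol.
Ti contributes 1 × 47.867 = 47.867 g per mole.
47.867/151.709 = 0.3155 → 31.55%.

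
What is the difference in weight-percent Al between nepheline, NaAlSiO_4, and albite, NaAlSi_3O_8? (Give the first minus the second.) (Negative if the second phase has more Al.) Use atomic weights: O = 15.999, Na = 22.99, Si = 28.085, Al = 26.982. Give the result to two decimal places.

Al in NaAlSiO_4: molar mass 142.053 g/mol; 1×26.982 = 26.982 g → 18.99 wt%.
Al in NaAlSi_3O_8: molar mass 262.219 g/mol; 1×26.982 = 26.982 g → 10.29 wt%.
Difference = 18.99 − 10.29 = 8.70 percentage points.

8.70 percentage points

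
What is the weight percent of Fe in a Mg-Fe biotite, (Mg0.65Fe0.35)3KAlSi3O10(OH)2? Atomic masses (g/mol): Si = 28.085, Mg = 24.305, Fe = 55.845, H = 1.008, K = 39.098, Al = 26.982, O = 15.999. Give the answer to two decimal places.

M((Mg0.65Fe0.35)3KAlSi3O10(OH)2) = 450.371 g/mol.
Fe contributes 1.05 × 55.845 = 58.637 g per mole.
58.637/450.371 = 0.1302 → 13.02%.

13.02 wt%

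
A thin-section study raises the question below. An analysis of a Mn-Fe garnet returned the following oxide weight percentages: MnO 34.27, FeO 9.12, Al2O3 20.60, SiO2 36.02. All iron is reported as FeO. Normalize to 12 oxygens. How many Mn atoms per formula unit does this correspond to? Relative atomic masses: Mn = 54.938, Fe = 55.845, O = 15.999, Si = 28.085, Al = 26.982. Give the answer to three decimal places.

34.27 wt% MnO ÷ 70.937 g/mol = 0.48310 mol, giving 0.48310 Mn and 0.48310 O.
9.12 wt% FeO ÷ 71.844 g/mol = 0.12694 mol, giving 0.12694 Fe and 0.12694 O.
20.60 wt% Al2O3 ÷ 101.961 g/mol = 0.20204 mol, giving 0.40408 Al and 0.60612 O.
36.02 wt% SiO2 ÷ 60.083 g/mol = 0.59950 mol, giving 0.59950 Si and 1.19900 O.
Oxygen sums to 2.41516; scaling by 12/2.41516 = 4.96861 puts the formula on 12 O.
Mn: 0.48310 × 4.96861 = 2.400 atoms per formula unit.

2.400 Mn apfu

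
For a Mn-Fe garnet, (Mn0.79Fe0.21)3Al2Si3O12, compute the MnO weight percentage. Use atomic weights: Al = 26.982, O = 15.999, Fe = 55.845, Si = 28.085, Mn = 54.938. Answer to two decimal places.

Formula mass = 495.592 g/mol.
2.37 Mn → 2.3700 mol MnO per formula unit; M(MnO) = 70.937, so MnO mass = 168.121 g.
168.121/495.592 × 100 = 33.92 wt%.

33.92 wt%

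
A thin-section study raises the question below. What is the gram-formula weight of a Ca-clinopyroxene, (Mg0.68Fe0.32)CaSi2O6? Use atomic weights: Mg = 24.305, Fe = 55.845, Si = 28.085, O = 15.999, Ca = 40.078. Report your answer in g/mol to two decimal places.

M = 0.68·24.305 + 0.32·55.845 + 1·40.078 + 2·28.085 + 6·15.999

226.64 g/mol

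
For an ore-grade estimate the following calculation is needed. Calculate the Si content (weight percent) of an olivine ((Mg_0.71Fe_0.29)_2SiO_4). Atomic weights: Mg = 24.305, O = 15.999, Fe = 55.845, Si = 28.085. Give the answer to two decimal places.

Formula mass = 1.42×24.305 + 0.58×55.845 + 1×28.085 + 4×15.999 = 158.984 g/mol, of which 28.085 g is Si.
So Si makes up 28.085/158.984 = 0.1767 of the mass, i.e. 17.67%.

17.67 weight percent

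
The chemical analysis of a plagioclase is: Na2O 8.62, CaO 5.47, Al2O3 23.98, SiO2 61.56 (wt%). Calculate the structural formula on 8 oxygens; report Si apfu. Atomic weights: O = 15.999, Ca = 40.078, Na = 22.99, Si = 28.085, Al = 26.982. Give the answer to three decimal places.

2.740 Si apfu

Na2O (M=61.979): mol = 0.13908; Na = 0.27816, O = 0.13908.
CaO (M=56.077): mol = 0.09754; Ca = 0.09754, O = 0.09754.
Al2O3 (M=101.961): mol = 0.23519; Al = 0.47038, O = 0.70557.
SiO2 (M=60.083): mol = 1.02458; Si = 1.02458, O = 2.04916.
ΣO = 2.99135; factor = 8/ΣO = 2.67438.
Si apfu = 1.02458 × 2.67438 = 2.740.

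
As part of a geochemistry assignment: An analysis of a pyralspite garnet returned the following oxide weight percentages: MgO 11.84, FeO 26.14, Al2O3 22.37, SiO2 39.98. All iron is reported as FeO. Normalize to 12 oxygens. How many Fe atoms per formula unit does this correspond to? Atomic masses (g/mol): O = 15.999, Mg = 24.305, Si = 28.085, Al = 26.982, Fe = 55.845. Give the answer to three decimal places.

MgO: 11.84/40.304 = 0.29377 mol → 0.29377 mol Mg, 0.29377 mol O.
FeO: 26.14/71.844 = 0.36384 mol → 0.36384 mol Fe, 0.36384 mol O.
Al2O3: 22.37/101.961 = 0.21940 mol → 0.43880 mol Al, 0.65820 mol O.
SiO2: 39.98/60.083 = 0.66541 mol → 0.66541 mol Si, 1.33082 mol O.
Total oxygen = 2.64663 mol. Normalization factor = 12/2.64663 = 4.53407.
Fe per 12 O = 0.36384 × 4.53407 = 1.650.

1.650 Fe apfu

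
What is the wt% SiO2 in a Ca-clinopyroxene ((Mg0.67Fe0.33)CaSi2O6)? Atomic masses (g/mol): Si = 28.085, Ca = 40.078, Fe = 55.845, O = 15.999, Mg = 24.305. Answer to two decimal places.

M((Mg0.67Fe0.33)CaSi2O6) = 226.955 g/mol; M(SiO2) = 60.083 g/mol.
Moles SiO2 per formula unit = 2 Si ÷ 1 = 2.0000.
SiO2 fraction = (2.0000 × 60.083) / 226.955 = 120.166/226.955 = 0.5295.

52.95 wt%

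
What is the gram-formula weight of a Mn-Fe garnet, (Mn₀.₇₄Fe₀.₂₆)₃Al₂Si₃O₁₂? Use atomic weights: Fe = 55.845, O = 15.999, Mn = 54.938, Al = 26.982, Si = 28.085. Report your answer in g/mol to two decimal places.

495.73 g/mol

Mn: 2.22 × 54.938 = 121.9624
Fe: 0.78 × 55.845 = 43.5591
Al: 2 × 26.982 = 53.9640
Si: 3 × 28.085 = 84.2550
O: 12 × 15.999 = 191.9880
Summing the contributions gives the formula mass.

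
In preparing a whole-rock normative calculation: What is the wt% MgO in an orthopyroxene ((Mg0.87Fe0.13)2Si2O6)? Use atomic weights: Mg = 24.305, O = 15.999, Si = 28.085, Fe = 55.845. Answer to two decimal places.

Formula mass = 208.974 g/mol.
1.74 Mg → 1.7400 mol MgO per formula unit; M(MgO) = 40.304, so MgO mass = 70.129 g.
70.129/208.974 × 100 = 33.56 wt%.

33.56 wt%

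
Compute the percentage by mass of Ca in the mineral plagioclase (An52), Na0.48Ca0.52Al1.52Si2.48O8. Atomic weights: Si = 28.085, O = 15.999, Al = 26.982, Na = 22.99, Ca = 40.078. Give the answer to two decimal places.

7.70 wt%

Molar mass of Na0.48Ca0.52Al1.52Si2.48O8: 0.48·22.99 + 0.52·40.078 + 1.52·26.982 + 2.48·28.085 + 8·15.999 = 270.531 g/mol.
Mass of Ca per formula unit: 0.52 × 40.078 = 20.841 g.
Weight fraction Ca = 20.841 / 270.531 = 0.0770.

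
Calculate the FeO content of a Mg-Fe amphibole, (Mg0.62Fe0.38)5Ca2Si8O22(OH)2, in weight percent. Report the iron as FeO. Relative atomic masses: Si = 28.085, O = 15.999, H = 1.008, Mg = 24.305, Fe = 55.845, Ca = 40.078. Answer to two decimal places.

15.65 wt%

Molar mass of (Mg0.62Fe0.38)5Ca2Si8O22(OH)2 = 3.10×24.305 + 1.90×55.845 + 2×40.078 + 8×28.085 + 24×15.999 + 2×1.008 = 872.279 g/mol.
Each formula unit contains 1.90 Fe, equivalent to 1.90/1 = 1.9000 mol FeO.
M(FeO) = 1×55.845 + 1×15.999 = 71.844 g/mol.
Mass of FeO per formula unit = 1.9000 × 71.844 = 136.504 g.
FeO wt% = 136.504 / 872.279 × 100 = 15.65%.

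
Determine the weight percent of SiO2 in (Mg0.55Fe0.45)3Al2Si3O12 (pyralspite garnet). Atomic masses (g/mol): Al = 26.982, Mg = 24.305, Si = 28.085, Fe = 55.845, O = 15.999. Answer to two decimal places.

Formula mass = 445.701 g/mol.
3 Si → 3.0000 mol SiO2 per formula unit; M(SiO2) = 60.083, so SiO2 mass = 180.249 g.
180.249/445.701 × 100 = 40.44 wt%.

40.44 wt%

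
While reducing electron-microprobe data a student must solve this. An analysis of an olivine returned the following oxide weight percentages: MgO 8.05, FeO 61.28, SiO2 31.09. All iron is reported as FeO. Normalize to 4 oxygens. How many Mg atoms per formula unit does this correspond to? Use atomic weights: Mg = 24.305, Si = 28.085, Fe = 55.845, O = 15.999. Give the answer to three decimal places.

0.383 Mg apfu

8.05 wt% MgO ÷ 40.304 g/mol = 0.19973 mol, giving 0.19973 Mg and 0.19973 O.
61.28 wt% FeO ÷ 71.844 g/mol = 0.85296 mol, giving 0.85296 Fe and 0.85296 O.
31.09 wt% SiO2 ÷ 60.083 g/mol = 0.51745 mol, giving 0.51745 Si and 1.03490 O.
Oxygen sums to 2.08759; scaling by 4/2.08759 = 1.91609 puts the formula on 4 O.
Mg: 0.19973 × 1.91609 = 0.383 atoms per formula unit.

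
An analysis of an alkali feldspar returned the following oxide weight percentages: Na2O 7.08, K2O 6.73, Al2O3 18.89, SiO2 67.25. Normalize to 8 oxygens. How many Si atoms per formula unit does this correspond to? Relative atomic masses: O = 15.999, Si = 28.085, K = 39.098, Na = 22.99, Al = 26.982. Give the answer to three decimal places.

3.005 Si apfu

Na2O: 7.08/61.979 = 0.11423 mol → 0.22846 mol Na, 0.11423 mol O.
K2O: 6.73/94.195 = 0.07145 mol → 0.14290 mol K, 0.07145 mol O.
Al2O3: 18.89/101.961 = 0.18527 mol → 0.37054 mol Al, 0.55581 mol O.
SiO2: 67.25/60.083 = 1.11928 mol → 1.11928 mol Si, 2.23856 mol O.
Total oxygen = 2.98005 mol. Normalization factor = 8/2.98005 = 2.68452.
Si per 8 O = 1.11928 × 2.68452 = 3.005.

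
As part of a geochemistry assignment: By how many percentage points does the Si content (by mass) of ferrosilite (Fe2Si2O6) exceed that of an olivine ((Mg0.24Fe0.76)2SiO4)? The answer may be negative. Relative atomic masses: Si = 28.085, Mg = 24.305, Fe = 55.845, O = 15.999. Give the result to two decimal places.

6.40 percentage points

Si in Fe2Si2O6: molar mass 263.854 g/mol; 2×28.085 = 56.170 g → 21.29 wt%.
Si in (Mg0.24Fe0.76)2SiO4: molar mass 188.632 g/mol; 1×28.085 = 28.085 g → 14.89 wt%.
Difference = 21.29 − 14.89 = 6.40 percentage points.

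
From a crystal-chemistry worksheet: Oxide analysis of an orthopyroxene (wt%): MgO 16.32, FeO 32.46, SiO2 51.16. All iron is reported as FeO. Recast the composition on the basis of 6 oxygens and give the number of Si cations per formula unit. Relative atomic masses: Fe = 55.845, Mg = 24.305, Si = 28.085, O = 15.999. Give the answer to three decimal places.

16.32 wt% MgO ÷ 40.304 g/mol = 0.40492 mol, giving 0.40492 Mg and 0.40492 O.
32.46 wt% FeO ÷ 71.844 g/mol = 0.45181 mol, giving 0.45181 Fe and 0.45181 O.
51.16 wt% SiO2 ÷ 60.083 g/mol = 0.85149 mol, giving 0.85149 Si and 1.70298 O.
Oxygen sums to 2.55971; scaling by 6/2.55971 = 2.34402 puts the formula on 6 O.
Si: 0.85149 × 2.34402 = 1.996 atoms per formula unit.

1.996 Si apfu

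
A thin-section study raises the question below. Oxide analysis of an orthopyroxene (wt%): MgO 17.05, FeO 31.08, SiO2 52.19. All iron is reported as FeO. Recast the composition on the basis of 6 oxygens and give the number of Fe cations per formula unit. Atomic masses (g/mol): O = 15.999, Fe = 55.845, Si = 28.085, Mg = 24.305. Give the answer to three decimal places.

1.001 Fe apfu

MgO (M=40.304): mol = 0.42303; Mg = 0.42303, O = 0.42303.
FeO (M=71.844): mol = 0.43260; Fe = 0.43260, O = 0.43260.
SiO2 (M=60.083): mol = 0.86863; Si = 0.86863, O = 1.73726.
ΣO = 2.59289; factor = 6/ΣO = 2.31402.
Fe apfu = 0.43260 × 2.31402 = 1.001.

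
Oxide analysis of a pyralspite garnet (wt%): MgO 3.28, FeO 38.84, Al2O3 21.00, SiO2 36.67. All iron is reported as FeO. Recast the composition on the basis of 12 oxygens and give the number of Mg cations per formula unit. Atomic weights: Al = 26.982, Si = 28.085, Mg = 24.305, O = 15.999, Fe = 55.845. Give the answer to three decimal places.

3.28 wt% MgO ÷ 40.304 g/mol = 0.08138 mol, giving 0.08138 Mg and 0.08138 O.
38.84 wt% FeO ÷ 71.844 g/mol = 0.54062 mol, giving 0.54062 Fe and 0.54062 O.
21.00 wt% Al2O3 ÷ 101.961 g/mol = 0.20596 mol, giving 0.41192 Al and 0.61788 O.
36.67 wt% SiO2 ÷ 60.083 g/mol = 0.61032 mol, giving 0.61032 Si and 1.22064 O.
Oxygen sums to 2.46052; scaling by 12/2.46052 = 4.87702 puts the formula on 12 O.
Mg: 0.08138 × 4.87702 = 0.397 atoms per formula unit.

0.397 Mg apfu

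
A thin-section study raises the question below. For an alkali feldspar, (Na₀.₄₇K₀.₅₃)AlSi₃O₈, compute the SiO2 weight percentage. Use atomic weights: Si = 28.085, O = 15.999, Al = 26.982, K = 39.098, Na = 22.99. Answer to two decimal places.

66.57 wt%

M((Na₀.₄₇K₀.₅₃)AlSi₃O₈) = 270.756 g/mol; M(SiO2) = 60.083 g/mol.
Moles SiO2 per formula unit = 3 Si ÷ 1 = 3.0000.
SiO2 fraction = (3.0000 × 60.083) / 270.756 = 180.249/270.756 = 0.6657.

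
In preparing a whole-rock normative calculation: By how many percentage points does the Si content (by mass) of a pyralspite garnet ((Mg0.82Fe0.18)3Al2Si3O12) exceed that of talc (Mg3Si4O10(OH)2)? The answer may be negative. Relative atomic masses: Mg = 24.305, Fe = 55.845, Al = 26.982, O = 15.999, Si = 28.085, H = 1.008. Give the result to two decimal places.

-9.57 percentage points

First mineral: 84.255 g Si in 420.154 g formula = 20.05 wt% Si.
Second mineral: 112.340 g Si in 379.259 g formula = 29.62 wt% Si.
20.05% − 29.62% gives a difference of -9.57 percentage points.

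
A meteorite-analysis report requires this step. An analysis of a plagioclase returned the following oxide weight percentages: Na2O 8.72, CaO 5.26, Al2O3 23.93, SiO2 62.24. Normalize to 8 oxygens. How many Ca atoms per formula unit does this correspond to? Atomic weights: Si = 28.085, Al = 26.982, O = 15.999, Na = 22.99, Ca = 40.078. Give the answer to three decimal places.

0.249 Ca apfu

Na2O (M=61.979): mol = 0.14069; Na = 0.28138, O = 0.14069.
CaO (M=56.077): mol = 0.09380; Ca = 0.09380, O = 0.09380.
Al2O3 (M=101.961): mol = 0.23470; Al = 0.46940, O = 0.70410.
SiO2 (M=60.083): mol = 1.03590; Si = 1.03590, O = 2.07180.
ΣO = 3.01039; factor = 8/ΣO = 2.65746.
Ca apfu = 0.09380 × 2.65746 = 0.249.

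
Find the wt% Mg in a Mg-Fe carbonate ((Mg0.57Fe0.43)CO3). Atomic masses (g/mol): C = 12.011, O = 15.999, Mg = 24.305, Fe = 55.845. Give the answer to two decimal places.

Molar mass of (Mg0.57Fe0.43)CO3: 0.57·24.305 + 0.43·55.845 + 1·12.011 + 3·15.999 = 97.875 g/mol.
Mass of Mg per formula unit: 0.57 × 24.305 = 13.854 g.
Weight fraction Mg = 13.854 / 97.875 = 0.1415.

14.15 mass %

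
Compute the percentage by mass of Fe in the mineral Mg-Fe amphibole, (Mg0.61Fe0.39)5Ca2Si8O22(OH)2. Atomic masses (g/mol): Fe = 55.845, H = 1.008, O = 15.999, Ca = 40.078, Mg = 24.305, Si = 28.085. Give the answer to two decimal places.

Formula mass = 3.05·24.305 + 1.95·55.845 + 2·40.078 + 8·28.085 + 24·15.999 + 2·1.008 = 873.856 g/mol, of which 108.898 g is Fe.
So Fe makes up 108.898/873.856 = 0.1246 of the mass, i.e. 12.46%.

12.46 mass %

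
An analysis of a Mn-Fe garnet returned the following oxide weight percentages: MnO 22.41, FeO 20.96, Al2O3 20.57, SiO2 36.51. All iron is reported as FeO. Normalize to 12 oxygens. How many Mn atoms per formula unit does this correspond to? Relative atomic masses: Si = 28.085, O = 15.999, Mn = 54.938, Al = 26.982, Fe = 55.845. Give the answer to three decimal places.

1.561 Mn apfu

MnO: 22.41/70.937 = 0.31591 mol → 0.31591 mol Mn, 0.31591 mol O.
FeO: 20.96/71.844 = 0.29174 mol → 0.29174 mol Fe, 0.29174 mol O.
Al2O3: 20.57/101.961 = 0.20174 mol → 0.40348 mol Al, 0.60522 mol O.
SiO2: 36.51/60.083 = 0.60766 mol → 0.60766 mol Si, 1.21532 mol O.
Total oxygen = 2.42819 mol. Normalization factor = 12/2.42819 = 4.94195.
Mn per 12 O = 0.31591 × 4.94195 = 1.561.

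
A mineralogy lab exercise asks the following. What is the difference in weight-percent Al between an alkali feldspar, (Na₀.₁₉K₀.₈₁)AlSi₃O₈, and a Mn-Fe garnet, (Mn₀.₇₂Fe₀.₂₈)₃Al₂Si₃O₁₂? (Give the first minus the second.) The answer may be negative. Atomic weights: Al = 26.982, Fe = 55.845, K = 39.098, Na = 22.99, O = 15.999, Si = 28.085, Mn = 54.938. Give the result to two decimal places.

-1.08 percentage points

M((Na₀.₁₉K₀.₈₁)AlSi₃O₈) = 275.266 g/mol, so wt% Al = 26.982/275.266 × 100 = 9.80%.
M((Mn₀.₇₂Fe₀.₂₈)₃Al₂Si₃O₁₂) = 495.783 g/mol, so wt% Al = 53.964/495.783 × 100 = 10.88%.
9.80 − 10.88 = -1.08 pp.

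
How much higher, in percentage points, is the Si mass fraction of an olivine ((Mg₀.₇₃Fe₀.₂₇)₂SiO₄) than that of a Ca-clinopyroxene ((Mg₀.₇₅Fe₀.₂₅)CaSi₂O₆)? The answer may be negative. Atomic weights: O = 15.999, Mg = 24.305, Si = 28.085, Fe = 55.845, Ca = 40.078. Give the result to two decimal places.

First mineral: 28.085 g Si in 157.723 g formula = 17.81 wt% Si.
Second mineral: 56.170 g Si in 224.432 g formula = 25.03 wt% Si.
17.81% − 25.03% gives a difference of -7.22 percentage points.

-7.22 percentage points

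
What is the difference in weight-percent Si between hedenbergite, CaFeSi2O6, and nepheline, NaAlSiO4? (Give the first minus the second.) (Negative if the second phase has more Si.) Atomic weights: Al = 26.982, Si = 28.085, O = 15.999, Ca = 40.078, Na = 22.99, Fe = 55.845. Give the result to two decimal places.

First mineral: 56.170 g Si in 248.087 g formula = 22.64 wt% Si.
Second mineral: 28.085 g Si in 142.053 g formula = 19.77 wt% Si.
22.64% − 19.77% gives a difference of 2.87 percentage points.

2.87 percentage points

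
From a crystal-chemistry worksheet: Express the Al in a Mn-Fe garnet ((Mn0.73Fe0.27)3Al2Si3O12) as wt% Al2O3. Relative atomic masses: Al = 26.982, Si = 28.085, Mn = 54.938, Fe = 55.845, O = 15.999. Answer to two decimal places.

20.57 wt%

Formula mass = 495.756 g/mol.
2 Al → 1.0000 mol Al2O3 per formula unit; M(Al2O3) = 101.961, so Al2O3 mass = 101.961 g.
101.961/495.756 × 100 = 20.57 wt%.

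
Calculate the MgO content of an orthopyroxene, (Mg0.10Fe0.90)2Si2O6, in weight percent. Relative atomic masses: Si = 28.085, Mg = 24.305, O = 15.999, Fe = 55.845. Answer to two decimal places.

3.13 wt%

Formula mass = 257.546 g/mol.
0.20 Mg → 0.2000 mol MgO per formula unit; M(MgO) = 40.304, so MgO mass = 8.061 g.
8.061/257.546 × 100 = 3.13 wt%.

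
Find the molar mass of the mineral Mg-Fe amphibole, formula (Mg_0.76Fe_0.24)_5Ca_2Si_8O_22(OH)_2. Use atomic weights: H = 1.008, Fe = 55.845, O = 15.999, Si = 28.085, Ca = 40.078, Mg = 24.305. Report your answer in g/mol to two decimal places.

850.20 g/mol

Mg: 3.80 × 24.305 = 92.3590
Fe: 1.20 × 55.845 = 67.0140
Ca: 2 × 40.078 = 80.1560
Si: 8 × 28.085 = 224.6800
O: 24 × 15.999 = 383.9760
H: 2 × 1.008 = 2.0160
Summing the contributions gives the formula mass.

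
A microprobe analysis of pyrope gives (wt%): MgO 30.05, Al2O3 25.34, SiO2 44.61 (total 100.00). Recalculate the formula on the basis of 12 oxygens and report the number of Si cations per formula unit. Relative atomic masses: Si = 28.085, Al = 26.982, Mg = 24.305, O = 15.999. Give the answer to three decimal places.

30.05 wt% MgO ÷ 40.304 g/mol = 0.74558 mol, giving 0.74558 Mg and 0.74558 O.
25.34 wt% Al2O3 ÷ 101.961 g/mol = 0.24853 mol, giving 0.49706 Al and 0.74559 O.
44.61 wt% SiO2 ÷ 60.083 g/mol = 0.74247 mol, giving 0.74247 Si and 1.48494 O.
Oxygen sums to 2.97611; scaling by 12/2.97611 = 4.03211 puts the formula on 12 O.
Si: 0.74247 × 4.03211 = 2.994 atoms per formula unit.

2.994 Si apfu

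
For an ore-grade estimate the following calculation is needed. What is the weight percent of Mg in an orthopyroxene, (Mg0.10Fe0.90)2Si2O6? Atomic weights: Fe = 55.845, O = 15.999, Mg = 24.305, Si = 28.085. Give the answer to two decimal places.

1.89 mass %

Formula mass = 0.20×24.305 + 1.80×55.845 + 2×28.085 + 6×15.999 = 257.546 g/mol, of which 4.861 g is Mg.
So Mg makes up 4.861/257.546 = 0.0189 of the mass, i.e. 1.89%.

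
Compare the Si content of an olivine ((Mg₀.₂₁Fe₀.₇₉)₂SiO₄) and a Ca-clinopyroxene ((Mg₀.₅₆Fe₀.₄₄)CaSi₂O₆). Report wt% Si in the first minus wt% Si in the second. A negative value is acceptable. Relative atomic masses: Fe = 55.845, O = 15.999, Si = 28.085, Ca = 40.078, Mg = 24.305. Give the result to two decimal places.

-9.64 percentage points

Si in (Mg₀.₂₁Fe₀.₇₉)₂SiO₄: molar mass 190.524 g/mol; 1×28.085 = 28.085 g → 14.74 wt%.
Si in (Mg₀.₅₆Fe₀.₄₄)CaSi₂O₆: molar mass 230.425 g/mol; 2×28.085 = 56.170 g → 24.38 wt%.
Difference = 14.74 − 24.38 = -9.64 percentage points.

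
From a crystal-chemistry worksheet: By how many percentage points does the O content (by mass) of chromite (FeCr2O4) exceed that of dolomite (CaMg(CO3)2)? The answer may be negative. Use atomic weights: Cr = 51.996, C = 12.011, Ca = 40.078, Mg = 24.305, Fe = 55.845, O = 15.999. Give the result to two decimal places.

-23.47 percentage points

First mineral: 63.996 g O in 223.833 g formula = 28.59 wt% O.
Second mineral: 95.994 g O in 184.399 g formula = 52.06 wt% O.
28.59% − 52.06% gives a difference of -23.47 percentage points.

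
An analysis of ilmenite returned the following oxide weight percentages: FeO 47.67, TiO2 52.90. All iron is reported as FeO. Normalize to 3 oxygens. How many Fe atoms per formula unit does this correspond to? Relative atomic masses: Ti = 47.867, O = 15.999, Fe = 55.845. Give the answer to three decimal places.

FeO (M=71.844): mol = 0.66352; Fe = 0.66352, O = 0.66352.
TiO2 (M=79.865): mol = 0.66237; Ti = 0.66237, O = 1.32474.
ΣO = 1.98826; factor = 3/ΣO = 1.50886.
Fe apfu = 0.66352 × 1.50886 = 1.001.

1.001 Fe apfu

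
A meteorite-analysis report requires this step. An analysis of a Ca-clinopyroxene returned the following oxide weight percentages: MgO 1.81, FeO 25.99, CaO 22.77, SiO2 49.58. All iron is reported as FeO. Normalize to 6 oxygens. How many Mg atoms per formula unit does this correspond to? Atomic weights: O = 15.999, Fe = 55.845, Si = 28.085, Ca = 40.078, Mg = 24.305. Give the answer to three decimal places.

1.81 wt% MgO ÷ 40.304 g/mol = 0.04491 mol, giving 0.04491 Mg and 0.04491 O.
25.99 wt% FeO ÷ 71.844 g/mol = 0.36176 mol, giving 0.36176 Fe and 0.36176 O.
22.77 wt% CaO ÷ 56.077 g/mol = 0.40605 mol, giving 0.40605 Ca and 0.40605 O.
49.58 wt% SiO2 ÷ 60.083 g/mol = 0.82519 mol, giving 0.82519 Si and 1.65038 O.
Oxygen sums to 2.46310; scaling by 6/2.46310 = 2.43595 puts the formula on 6 O.
Mg: 0.04491 × 2.43595 = 0.109 atoms per formula unit.

0.109 Mg apfu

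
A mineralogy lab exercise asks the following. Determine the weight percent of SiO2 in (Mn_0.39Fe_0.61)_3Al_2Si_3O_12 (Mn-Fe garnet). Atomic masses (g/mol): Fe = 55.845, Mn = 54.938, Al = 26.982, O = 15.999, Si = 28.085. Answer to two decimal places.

36.29 wt%

M((Mn_0.39Fe_0.61)_3Al_2Si_3O_12) = 496.681 g/mol; M(SiO2) = 60.083 g/mol.
Moles SiO2 per formula unit = 3 Si ÷ 1 = 3.0000.
SiO2 fraction = (3.0000 × 60.083) / 496.681 = 180.249/496.681 = 0.3629.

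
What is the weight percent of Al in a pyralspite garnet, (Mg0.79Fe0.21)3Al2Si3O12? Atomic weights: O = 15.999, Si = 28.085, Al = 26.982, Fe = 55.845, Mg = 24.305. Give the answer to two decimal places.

Molar mass of (Mg0.79Fe0.21)3Al2Si3O12: 2.37·24.305 + 0.63·55.845 + 2·26.982 + 3·28.085 + 12·15.999 = 422.992 g/mol.
Mass of Al per formula unit: 2 × 26.982 = 53.964 g.
Weight fraction Al = 53.964 / 422.992 = 0.1276.

12.76 weight percent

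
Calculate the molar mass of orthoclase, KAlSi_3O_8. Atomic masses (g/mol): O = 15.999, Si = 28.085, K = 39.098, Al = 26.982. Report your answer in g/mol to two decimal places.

278.33 g/mol

M = 1*39.098 + 1*26.982 + 3*28.085 + 8*15.999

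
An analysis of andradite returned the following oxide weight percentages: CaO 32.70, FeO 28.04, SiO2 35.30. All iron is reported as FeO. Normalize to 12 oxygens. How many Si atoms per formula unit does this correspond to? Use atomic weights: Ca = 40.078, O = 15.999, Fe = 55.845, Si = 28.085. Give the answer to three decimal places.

32.70 wt% CaO ÷ 56.077 g/mol = 0.58313 mol, giving 0.58313 Ca and 0.58313 O.
28.04 wt% FeO ÷ 71.844 g/mol = 0.39029 mol, giving 0.39029 Fe and 0.39029 O.
35.30 wt% SiO2 ÷ 60.083 g/mol = 0.58752 mol, giving 0.58752 Si and 1.17504 O.
Oxygen sums to 2.14846; scaling by 12/2.14846 = 5.58540 puts the formula on 12 O.
Si: 0.58752 × 5.58540 = 3.282 atoms per formula unit.

3.282 Si apfu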